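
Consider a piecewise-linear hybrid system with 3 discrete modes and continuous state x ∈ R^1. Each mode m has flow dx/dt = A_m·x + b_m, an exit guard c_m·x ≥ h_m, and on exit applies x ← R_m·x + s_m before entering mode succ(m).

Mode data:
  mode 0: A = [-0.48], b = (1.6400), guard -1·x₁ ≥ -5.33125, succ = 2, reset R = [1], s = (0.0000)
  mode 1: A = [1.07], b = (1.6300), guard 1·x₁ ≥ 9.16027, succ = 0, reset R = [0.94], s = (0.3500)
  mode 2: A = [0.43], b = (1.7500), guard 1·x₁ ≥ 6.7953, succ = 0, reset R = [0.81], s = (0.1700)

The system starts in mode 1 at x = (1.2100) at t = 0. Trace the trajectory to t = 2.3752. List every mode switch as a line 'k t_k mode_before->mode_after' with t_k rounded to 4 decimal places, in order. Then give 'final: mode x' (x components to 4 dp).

1 1.2740 1->0
final: 0 6.6845

Mode 1: guard c·x = 9.1603 hit at Δt = 1.2740 (t = 1.2740), x⁻ = (9.1603) → reset → x⁺ = (8.9607), jump to mode 0
Mode 0: flow for 1.1012 to horizon, guard not reached → x = (6.6845)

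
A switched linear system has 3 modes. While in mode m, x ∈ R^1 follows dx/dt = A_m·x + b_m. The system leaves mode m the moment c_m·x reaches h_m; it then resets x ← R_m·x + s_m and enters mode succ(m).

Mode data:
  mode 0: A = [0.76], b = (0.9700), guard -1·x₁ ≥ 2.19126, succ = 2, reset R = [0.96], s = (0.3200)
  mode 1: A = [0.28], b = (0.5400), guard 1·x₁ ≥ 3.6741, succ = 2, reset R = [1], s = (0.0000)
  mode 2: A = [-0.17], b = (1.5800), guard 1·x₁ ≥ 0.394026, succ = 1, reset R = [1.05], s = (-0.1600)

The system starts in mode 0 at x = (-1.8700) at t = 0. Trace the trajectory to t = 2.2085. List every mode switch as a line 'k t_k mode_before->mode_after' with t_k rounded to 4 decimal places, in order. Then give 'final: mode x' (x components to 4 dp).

Mode 0: guard c·x = 2.1913 hit at Δt = 0.5691 (t = 0.5691), x⁻ = (-2.1913) → reset → x⁺ = (-1.7836), jump to mode 2
Mode 2: guard c·x = 0.3940 hit at Δt = 1.2875 (t = 1.8566), x⁻ = (0.3940) → reset → x⁺ = (0.2537), jump to mode 1
Mode 1: flow for 0.3519 to horizon, guard not reached → x = (0.4797)

1 0.5691 0->2
2 1.8566 2->1
final: 1 0.4797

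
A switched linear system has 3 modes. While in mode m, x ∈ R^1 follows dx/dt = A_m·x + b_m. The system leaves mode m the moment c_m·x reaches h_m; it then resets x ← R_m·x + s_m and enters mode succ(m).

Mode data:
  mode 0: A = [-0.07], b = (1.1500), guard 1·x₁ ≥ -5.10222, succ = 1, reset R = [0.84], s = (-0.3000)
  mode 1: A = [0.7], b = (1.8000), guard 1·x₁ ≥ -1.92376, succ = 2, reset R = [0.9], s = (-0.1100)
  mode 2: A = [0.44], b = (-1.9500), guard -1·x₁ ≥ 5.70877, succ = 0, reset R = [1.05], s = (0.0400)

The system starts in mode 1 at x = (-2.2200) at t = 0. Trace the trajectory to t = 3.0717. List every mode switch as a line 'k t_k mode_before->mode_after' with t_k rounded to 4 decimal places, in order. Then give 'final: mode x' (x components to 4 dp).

1 0.8734 1->2
2 1.9649 2->0
3 2.5193 0->1
final: 1 -5.5369

Mode 1: guard c·x = -1.9238 hit at Δt = 0.8734 (t = 0.8734), x⁻ = (-1.9238) → reset → x⁺ = (-1.8414), jump to mode 2
Mode 2: guard c·x = 5.7088 hit at Δt = 1.0915 (t = 1.9649), x⁻ = (-5.7088) → reset → x⁺ = (-5.9542), jump to mode 0
Mode 0: guard c·x = -5.1022 hit at Δt = 0.5544 (t = 2.5193), x⁻ = (-5.1022) → reset → x⁺ = (-4.5859), jump to mode 1
Mode 1: flow for 0.5524 to horizon, guard not reached → x = (-5.5369)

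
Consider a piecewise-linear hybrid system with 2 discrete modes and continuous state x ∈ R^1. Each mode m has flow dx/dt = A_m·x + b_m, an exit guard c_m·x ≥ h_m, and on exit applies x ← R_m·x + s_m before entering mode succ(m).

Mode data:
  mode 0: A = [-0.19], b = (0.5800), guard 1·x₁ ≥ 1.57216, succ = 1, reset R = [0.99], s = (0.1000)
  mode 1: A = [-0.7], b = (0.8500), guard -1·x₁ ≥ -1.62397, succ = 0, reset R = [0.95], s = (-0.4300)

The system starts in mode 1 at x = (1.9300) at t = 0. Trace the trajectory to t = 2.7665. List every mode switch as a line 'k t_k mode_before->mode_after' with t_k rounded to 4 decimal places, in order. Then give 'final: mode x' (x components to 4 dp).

1 0.7970 1->0
2 2.2194 0->1
3 2.3283 1->0
final: 0 1.2677

Mode 1: guard c·x = -1.6240 hit at Δt = 0.7970 (t = 0.7970), x⁻ = (1.6240) → reset → x⁺ = (1.1128), jump to mode 0
Mode 0: guard c·x = 1.5722 hit at Δt = 1.4224 (t = 2.2194), x⁻ = (1.5722) → reset → x⁺ = (1.6564), jump to mode 1
Mode 1: guard c·x = -1.6240 hit at Δt = 0.1090 (t = 2.3283), x⁻ = (1.6240) → reset → x⁺ = (1.1128), jump to mode 0
Mode 0: flow for 0.4382 to horizon, guard not reached → x = (1.2677)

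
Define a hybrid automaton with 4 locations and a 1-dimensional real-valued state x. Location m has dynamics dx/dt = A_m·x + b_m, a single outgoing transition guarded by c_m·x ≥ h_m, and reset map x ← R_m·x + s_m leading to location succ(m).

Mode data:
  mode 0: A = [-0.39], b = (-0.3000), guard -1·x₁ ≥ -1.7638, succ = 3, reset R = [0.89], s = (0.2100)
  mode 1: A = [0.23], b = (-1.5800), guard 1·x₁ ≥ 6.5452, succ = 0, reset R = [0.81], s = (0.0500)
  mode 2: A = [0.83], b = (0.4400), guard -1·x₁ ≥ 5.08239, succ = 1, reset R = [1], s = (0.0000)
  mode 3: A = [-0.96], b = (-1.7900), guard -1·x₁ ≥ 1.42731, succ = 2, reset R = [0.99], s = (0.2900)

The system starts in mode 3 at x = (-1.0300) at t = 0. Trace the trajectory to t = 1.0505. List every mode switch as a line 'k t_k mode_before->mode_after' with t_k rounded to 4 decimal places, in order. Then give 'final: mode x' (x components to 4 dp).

1 0.6733 3->2
final: 2 -1.3410

Mode 3: guard c·x = 1.4273 hit at Δt = 0.6733 (t = 0.6733), x⁻ = (-1.4273) → reset → x⁺ = (-1.1230), jump to mode 2
Mode 2: flow for 0.3772 to horizon, guard not reached → x = (-1.3410)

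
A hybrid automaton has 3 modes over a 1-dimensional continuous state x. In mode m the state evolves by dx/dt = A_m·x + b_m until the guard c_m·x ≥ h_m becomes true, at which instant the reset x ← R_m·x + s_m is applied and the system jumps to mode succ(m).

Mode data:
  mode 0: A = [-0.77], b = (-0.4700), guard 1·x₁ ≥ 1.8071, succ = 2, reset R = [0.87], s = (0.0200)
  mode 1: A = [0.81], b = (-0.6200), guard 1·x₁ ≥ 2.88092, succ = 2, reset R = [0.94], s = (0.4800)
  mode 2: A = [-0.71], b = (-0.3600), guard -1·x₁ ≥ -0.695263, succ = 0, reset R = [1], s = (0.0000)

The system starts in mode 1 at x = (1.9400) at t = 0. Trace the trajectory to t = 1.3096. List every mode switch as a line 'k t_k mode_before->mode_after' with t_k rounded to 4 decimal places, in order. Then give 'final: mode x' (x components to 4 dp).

Mode 1: guard c·x = 2.8809 hit at Δt = 0.7264 (t = 0.7264), x⁻ = (2.8809) → reset → x⁺ = (3.1881), jump to mode 2
Mode 2: flow for 0.5832 to horizon, guard not reached → x = (1.9353)

1 0.7264 1->2
final: 2 1.9353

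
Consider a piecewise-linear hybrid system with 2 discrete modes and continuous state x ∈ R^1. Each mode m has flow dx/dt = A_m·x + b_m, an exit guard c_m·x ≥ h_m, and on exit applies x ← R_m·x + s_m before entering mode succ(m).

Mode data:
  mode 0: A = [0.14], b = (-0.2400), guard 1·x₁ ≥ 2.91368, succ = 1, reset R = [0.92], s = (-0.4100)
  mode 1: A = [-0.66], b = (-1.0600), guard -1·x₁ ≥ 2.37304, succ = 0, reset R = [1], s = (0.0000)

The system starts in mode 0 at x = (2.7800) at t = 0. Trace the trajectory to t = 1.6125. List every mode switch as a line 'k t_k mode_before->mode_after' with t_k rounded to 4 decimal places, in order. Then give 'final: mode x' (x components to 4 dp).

Mode 0: guard c·x = 2.9137 hit at Δt = 0.8441 (t = 0.8441), x⁻ = (2.9137) → reset → x⁺ = (2.2706), jump to mode 1
Mode 1: flow for 0.7684 to horizon, guard not reached → x = (0.7285)

1 0.8441 0->1
final: 1 0.7285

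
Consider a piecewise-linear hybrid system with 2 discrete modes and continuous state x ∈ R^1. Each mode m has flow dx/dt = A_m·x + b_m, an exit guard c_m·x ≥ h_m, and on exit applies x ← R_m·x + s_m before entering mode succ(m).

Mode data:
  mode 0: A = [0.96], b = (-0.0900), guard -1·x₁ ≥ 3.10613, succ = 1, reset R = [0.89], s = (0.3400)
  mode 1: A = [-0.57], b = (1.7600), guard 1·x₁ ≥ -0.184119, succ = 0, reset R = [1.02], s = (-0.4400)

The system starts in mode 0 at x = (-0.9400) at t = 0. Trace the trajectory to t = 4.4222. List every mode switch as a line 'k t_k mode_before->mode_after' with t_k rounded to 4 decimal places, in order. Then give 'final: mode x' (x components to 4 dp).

1 1.1770 0->1
2 2.0921 1->0
3 3.6436 0->1
final: 1 -0.4489

Mode 0: guard c·x = 3.1061 hit at Δt = 1.1770 (t = 1.1770), x⁻ = (-3.1061) → reset → x⁺ = (-2.4245), jump to mode 1
Mode 1: guard c·x = -0.1841 hit at Δt = 0.9151 (t = 2.0921), x⁻ = (-0.1841) → reset → x⁺ = (-0.6278), jump to mode 0
Mode 0: guard c·x = 3.1061 hit at Δt = 1.5515 (t = 3.6436), x⁻ = (-3.1061) → reset → x⁺ = (-2.4245), jump to mode 1
Mode 1: flow for 0.7786 to horizon, guard not reached → x = (-0.4489)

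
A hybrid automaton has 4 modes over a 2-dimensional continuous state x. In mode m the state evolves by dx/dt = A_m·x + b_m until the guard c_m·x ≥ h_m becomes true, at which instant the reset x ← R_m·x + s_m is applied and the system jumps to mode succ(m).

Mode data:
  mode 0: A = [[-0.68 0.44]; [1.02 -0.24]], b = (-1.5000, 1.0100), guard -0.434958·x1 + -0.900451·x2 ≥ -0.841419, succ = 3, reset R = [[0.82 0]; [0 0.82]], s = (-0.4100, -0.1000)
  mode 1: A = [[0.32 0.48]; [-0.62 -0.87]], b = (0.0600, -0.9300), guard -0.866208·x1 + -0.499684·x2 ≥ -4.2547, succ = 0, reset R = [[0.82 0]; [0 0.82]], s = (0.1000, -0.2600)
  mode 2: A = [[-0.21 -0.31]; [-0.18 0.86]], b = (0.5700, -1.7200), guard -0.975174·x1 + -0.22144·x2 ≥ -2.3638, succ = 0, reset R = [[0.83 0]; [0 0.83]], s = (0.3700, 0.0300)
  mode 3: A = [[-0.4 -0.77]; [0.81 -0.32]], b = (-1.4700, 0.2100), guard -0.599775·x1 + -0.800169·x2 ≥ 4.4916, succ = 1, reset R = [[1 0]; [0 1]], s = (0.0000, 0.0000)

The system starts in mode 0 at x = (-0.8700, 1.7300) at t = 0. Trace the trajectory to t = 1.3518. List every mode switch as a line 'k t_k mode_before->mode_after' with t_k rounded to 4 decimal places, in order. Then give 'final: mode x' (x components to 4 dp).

1 0.9166 0->3
final: 3 -1.8748 0.4919

Mode 0: guard c·x = -0.8414 hit at Δt = 0.9166 (t = 0.9166), x⁻ = (-1.0188, 1.4266) → reset → x⁺ = (-1.2454, 1.0698), jump to mode 3
Mode 3: flow for 0.4352 to horizon, guard not reached → x = (-1.8748, 0.4919)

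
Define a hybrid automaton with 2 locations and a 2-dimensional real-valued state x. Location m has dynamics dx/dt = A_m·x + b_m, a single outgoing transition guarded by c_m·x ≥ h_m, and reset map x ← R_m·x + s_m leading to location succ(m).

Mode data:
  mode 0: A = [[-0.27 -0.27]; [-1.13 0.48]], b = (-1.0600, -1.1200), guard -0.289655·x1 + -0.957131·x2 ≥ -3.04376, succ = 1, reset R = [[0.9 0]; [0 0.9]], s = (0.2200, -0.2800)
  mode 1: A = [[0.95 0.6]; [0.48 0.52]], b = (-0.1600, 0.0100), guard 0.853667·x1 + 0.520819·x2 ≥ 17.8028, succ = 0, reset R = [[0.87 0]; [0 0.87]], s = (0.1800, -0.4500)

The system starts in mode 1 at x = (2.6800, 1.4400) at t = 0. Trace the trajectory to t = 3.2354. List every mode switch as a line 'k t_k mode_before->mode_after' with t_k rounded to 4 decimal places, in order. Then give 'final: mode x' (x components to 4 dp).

1 1.3701 1->0
2 1.9645 0->1
3 2.6048 1->0
4 2.8649 0->1
final: 1 18.8082 1.4212

Mode 1: guard c·x = 17.8028 hit at Δt = 1.3701 (t = 1.3701), x⁻ = (15.2586, 9.1722) → reset → x⁺ = (13.4549, 7.5299), jump to mode 0
Mode 0: guard c·x = -3.0438 hit at Δt = 0.5944 (t = 1.9645), x⁻ = (10.3300, 0.0539) → reset → x⁺ = (9.5170, -0.2315), jump to mode 1
Mode 1: guard c·x = 17.8028 hit at Δt = 0.6403 (t = 2.6048), x⁻ = (18.1503, 4.4323) → reset → x⁺ = (15.9708, 3.4061), jump to mode 0
Mode 0: guard c·x = -3.0438 hit at Δt = 0.2601 (t = 2.8649), x⁻ = (14.5481, -1.2226) → reset → x⁺ = (13.3133, -1.3803), jump to mode 1
Mode 1: flow for 0.3705 to horizon, guard not reached → x = (18.8082, 1.4212)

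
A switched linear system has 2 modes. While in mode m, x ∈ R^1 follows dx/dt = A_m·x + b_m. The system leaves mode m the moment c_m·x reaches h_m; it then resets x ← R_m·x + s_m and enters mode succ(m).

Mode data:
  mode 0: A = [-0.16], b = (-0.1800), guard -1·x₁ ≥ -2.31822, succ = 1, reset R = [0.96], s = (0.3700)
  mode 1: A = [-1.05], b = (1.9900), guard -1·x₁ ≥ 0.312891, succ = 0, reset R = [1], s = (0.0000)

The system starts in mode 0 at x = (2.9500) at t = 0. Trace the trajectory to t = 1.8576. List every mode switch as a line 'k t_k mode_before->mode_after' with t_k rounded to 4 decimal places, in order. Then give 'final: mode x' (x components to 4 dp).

1 1.0529 0->1
final: 1 2.1961

Mode 0: guard c·x = -2.3182 hit at Δt = 1.0529 (t = 1.0529), x⁻ = (2.3182) → reset → x⁺ = (2.5955), jump to mode 1
Mode 1: flow for 0.8047 to horizon, guard not reached → x = (2.1961)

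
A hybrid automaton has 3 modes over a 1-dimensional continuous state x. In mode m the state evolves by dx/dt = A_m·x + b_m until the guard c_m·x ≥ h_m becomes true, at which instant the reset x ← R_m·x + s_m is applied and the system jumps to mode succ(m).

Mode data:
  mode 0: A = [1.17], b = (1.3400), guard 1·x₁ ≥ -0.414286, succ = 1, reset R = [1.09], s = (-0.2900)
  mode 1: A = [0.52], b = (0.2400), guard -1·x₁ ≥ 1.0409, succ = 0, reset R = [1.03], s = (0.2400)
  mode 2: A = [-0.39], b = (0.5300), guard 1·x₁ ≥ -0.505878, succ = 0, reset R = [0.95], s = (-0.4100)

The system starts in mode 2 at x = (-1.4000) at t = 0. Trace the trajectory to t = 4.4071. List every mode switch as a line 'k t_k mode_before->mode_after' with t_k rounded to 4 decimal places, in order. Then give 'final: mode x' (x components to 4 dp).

Mode 2: guard c·x = -0.5059 hit at Δt = 1.0043 (t = 1.0043), x⁻ = (-0.5059) → reset → x⁺ = (-0.8906), jump to mode 0
Mode 0: guard c·x = -0.4143 hit at Δt = 0.9011 (t = 1.9054), x⁻ = (-0.4143) → reset → x⁺ = (-0.7416), jump to mode 1
Mode 1: guard c·x = 1.0409 hit at Δt = 1.3981 (t = 3.3035), x⁻ = (-1.0409) → reset → x⁺ = (-0.8321), jump to mode 0
Mode 0: guard c·x = -0.4143 hit at Δt = 0.7245 (t = 4.0280), x⁻ = (-0.4143) → reset → x⁺ = (-0.7416), jump to mode 1
Mode 1: flow for 0.3791 to horizon, guard not reached → x = (-0.8026)

1 1.0043 2->0
2 1.9054 0->1
3 3.3035 1->0
4 4.0280 0->1
final: 1 -0.8026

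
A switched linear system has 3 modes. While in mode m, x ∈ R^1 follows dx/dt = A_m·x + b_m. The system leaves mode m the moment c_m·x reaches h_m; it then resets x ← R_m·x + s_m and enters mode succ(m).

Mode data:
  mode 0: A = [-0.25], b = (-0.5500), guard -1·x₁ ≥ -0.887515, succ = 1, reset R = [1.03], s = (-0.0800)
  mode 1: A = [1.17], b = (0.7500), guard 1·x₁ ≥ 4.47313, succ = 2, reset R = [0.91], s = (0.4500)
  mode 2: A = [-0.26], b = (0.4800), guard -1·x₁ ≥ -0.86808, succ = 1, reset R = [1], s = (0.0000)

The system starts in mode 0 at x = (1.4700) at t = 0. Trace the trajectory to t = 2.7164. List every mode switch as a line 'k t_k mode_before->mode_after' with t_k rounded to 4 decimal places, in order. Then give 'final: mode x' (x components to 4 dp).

Mode 0: guard c·x = -0.8875 hit at Δt = 0.6913 (t = 0.6913), x⁻ = (0.8875) → reset → x⁺ = (0.8341), jump to mode 1
Mode 1: guard c·x = 4.4731 hit at Δt = 1.0626 (t = 1.7539), x⁻ = (4.4731) → reset → x⁺ = (4.5205), jump to mode 2
Mode 2: flow for 0.9625 to horizon, guard not reached → x = (3.9285)

1 0.6913 0->1
2 1.7539 1->2
final: 2 3.9285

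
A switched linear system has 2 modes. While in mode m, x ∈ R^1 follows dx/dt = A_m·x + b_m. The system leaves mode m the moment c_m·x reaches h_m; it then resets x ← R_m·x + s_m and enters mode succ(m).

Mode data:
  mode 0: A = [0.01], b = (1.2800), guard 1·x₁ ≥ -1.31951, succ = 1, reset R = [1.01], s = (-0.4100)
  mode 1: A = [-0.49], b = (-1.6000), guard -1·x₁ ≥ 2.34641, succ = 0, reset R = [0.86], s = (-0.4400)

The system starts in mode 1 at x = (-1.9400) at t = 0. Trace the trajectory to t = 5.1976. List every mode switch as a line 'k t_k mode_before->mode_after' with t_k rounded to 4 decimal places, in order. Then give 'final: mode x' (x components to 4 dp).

1 0.7474 1->0
2 1.6501 0->1
3 2.6807 1->0
4 3.5834 0->1
5 4.6140 1->0
final: 0 -1.7232

Mode 1: guard c·x = 2.3464 hit at Δt = 0.7474 (t = 0.7474), x⁻ = (-2.3464) → reset → x⁺ = (-2.4579), jump to mode 0
Mode 0: guard c·x = -1.3195 hit at Δt = 0.9027 (t = 1.6501), x⁻ = (-1.3195) → reset → x⁺ = (-1.7427), jump to mode 1
Mode 1: guard c·x = 2.3464 hit at Δt = 1.0306 (t = 2.6807), x⁻ = (-2.3464) → reset → x⁺ = (-2.4579), jump to mode 0
Mode 0: guard c·x = -1.3195 hit at Δt = 0.9027 (t = 3.5834), x⁻ = (-1.3195) → reset → x⁺ = (-1.7427), jump to mode 1
Mode 1: guard c·x = 2.3464 hit at Δt = 1.0306 (t = 4.6140), x⁻ = (-2.3464) → reset → x⁺ = (-2.4579), jump to mode 0
Mode 0: flow for 0.5836 to horizon, guard not reached → x = (-1.7232)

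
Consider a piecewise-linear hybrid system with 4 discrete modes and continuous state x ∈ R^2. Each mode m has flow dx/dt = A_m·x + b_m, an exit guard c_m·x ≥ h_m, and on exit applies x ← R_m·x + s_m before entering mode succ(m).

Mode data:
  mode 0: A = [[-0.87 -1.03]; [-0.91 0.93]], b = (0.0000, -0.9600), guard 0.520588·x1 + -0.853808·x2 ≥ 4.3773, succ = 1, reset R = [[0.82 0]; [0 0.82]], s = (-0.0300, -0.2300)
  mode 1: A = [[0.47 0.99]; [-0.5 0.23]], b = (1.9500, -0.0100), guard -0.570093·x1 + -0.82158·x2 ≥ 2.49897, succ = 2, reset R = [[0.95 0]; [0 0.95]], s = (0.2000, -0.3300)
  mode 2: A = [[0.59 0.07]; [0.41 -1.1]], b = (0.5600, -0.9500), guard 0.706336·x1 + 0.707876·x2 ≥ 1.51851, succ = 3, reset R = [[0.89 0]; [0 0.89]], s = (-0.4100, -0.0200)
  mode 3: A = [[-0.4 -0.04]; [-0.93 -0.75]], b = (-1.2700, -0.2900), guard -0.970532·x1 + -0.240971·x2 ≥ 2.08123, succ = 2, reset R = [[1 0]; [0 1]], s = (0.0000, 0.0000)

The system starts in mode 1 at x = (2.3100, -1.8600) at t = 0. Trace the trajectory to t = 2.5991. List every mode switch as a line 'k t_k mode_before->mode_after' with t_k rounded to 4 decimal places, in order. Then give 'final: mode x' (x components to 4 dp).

Mode 1: guard c·x = 2.4990 hit at Δt = 1.3633 (t = 1.3633), x⁻ = (2.3630, -4.6814) → reset → x⁺ = (2.4449, -4.7773), jump to mode 2
Mode 2: guard c·x = 1.5185 hit at Δt = 0.7359 (t = 2.0992), x⁻ = (4.0772, -1.9231) → reset → x⁺ = (3.2187, -1.7316), jump to mode 3
Mode 3: flow for 0.4999 to horizon, guard not reached → x = (2.0979, -2.3206)

1 1.3633 1->2
2 2.0992 2->3
final: 3 2.0979 -2.3206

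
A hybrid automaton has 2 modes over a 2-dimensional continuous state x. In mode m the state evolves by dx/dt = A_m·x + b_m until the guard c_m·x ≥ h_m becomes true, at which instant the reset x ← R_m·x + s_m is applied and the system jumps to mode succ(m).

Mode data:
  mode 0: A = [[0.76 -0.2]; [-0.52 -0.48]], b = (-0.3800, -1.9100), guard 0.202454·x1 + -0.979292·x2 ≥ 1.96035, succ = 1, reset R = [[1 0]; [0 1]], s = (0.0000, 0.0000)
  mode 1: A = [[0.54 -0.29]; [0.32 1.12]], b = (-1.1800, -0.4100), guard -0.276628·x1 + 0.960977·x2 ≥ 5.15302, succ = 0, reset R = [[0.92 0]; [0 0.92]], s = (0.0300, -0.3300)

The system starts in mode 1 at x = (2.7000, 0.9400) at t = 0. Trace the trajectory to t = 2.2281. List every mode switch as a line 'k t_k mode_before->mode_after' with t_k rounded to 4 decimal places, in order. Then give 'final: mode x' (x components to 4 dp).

Mode 1: guard c·x = 5.1530 hit at Δt = 1.3984 (t = 1.3984), x⁻ = (1.7527, 5.8668) → reset → x⁺ = (1.6425, 5.0675), jump to mode 0
Mode 0: flow for 0.8297 to horizon, guard not reached → x = (1.8706, 1.4895)

1 1.3984 1->0
final: 0 1.8706 1.4895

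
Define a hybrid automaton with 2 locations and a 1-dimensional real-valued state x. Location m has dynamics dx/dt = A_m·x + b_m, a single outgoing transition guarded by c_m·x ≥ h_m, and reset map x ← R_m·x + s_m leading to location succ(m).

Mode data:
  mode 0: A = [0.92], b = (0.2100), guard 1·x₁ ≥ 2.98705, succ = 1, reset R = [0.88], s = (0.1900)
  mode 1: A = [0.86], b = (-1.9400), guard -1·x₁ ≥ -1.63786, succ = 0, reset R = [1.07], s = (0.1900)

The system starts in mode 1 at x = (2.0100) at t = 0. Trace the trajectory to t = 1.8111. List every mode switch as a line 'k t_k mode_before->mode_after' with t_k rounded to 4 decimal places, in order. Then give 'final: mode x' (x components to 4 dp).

Mode 1: guard c·x = -1.6379 hit at Δt = 1.0719 (t = 1.0719), x⁻ = (1.6379) → reset → x⁺ = (1.9425), jump to mode 0
Mode 0: guard c·x = 2.9870 hit at Δt = 0.4270 (t = 1.4989), x⁻ = (2.9870) → reset → x⁺ = (2.8186), jump to mode 1
Mode 1: flow for 0.3122 to horizon, guard not reached → x = (2.9919)

1 1.0719 1->0
2 1.4989 0->1
final: 1 2.9919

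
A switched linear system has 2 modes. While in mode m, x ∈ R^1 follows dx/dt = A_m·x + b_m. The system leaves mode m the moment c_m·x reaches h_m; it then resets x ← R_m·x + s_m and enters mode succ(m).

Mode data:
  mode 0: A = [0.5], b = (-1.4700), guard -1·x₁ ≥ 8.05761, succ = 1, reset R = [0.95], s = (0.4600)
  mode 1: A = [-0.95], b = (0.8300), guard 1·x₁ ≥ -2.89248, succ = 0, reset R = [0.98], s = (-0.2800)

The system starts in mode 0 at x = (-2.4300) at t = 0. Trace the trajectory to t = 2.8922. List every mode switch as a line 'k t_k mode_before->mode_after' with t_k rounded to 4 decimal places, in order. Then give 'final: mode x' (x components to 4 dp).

Mode 0: guard c·x = 8.0576 hit at Δt = 1.4337 (t = 1.4337), x⁻ = (-8.0576) → reset → x⁺ = (-7.1947), jump to mode 1
Mode 1: guard c·x = -2.8925 hit at Δt = 0.8020 (t = 2.2357), x⁻ = (-2.8925) → reset → x⁺ = (-3.1146), jump to mode 0
Mode 0: flow for 0.6565 to horizon, guard not reached → x = (-5.4671)

1 1.4337 0->1
2 2.2357 1->0
final: 0 -5.4671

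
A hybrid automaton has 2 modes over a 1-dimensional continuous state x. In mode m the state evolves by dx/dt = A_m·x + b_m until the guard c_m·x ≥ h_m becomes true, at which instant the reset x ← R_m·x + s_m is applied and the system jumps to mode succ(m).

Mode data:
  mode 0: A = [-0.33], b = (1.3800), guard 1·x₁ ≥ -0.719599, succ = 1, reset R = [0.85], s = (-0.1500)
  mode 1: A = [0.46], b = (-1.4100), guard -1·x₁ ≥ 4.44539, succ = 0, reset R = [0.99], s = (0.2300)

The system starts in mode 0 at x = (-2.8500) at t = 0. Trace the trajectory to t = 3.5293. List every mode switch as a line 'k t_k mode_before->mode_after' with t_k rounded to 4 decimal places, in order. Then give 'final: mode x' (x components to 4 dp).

Mode 0: guard c·x = -0.7196 hit at Δt = 1.0937 (t = 1.0937), x⁻ = (-0.7196) → reset → x⁺ = (-0.7617), jump to mode 1
Mode 1: guard c·x = 4.4454 hit at Δt = 1.4658 (t = 2.5595), x⁻ = (-4.4454) → reset → x⁺ = (-4.1709), jump to mode 0
Mode 0: flow for 0.9698 to horizon, guard not reached → x = (-1.8833)

1 1.0937 0->1
2 2.5595 1->0
final: 0 -1.8833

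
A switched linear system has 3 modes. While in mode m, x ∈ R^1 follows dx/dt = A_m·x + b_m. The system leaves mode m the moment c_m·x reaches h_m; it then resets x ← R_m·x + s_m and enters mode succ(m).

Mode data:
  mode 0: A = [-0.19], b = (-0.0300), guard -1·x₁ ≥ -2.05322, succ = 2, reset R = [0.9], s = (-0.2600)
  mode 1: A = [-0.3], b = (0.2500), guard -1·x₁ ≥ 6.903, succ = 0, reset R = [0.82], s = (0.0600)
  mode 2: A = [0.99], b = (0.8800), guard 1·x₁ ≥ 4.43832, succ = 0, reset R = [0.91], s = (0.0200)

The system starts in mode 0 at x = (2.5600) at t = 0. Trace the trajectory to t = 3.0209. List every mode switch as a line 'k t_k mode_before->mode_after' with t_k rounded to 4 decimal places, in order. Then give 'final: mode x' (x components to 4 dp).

1 1.0861 0->2
2 1.8597 2->0
final: 0 3.2240

Mode 0: guard c·x = -2.0532 hit at Δt = 1.0861 (t = 1.0861), x⁻ = (2.0532) → reset → x⁺ = (1.5879), jump to mode 2
Mode 2: guard c·x = 4.4383 hit at Δt = 0.7736 (t = 1.8597), x⁻ = (4.4383) → reset → x⁺ = (4.0589), jump to mode 0
Mode 0: flow for 1.1612 to horizon, guard not reached → x = (3.2240)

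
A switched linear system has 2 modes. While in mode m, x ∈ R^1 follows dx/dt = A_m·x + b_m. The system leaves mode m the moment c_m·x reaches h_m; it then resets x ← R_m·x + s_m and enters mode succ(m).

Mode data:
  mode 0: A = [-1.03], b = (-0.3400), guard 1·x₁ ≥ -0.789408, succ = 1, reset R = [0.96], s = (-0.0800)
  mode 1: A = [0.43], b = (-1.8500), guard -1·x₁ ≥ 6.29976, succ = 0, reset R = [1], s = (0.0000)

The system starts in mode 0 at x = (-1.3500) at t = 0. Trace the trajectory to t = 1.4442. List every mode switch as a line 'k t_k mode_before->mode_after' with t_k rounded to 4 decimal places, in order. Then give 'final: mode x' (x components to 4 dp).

Mode 0: guard c·x = -0.7894 hit at Δt = 0.7745 (t = 0.7745), x⁻ = (-0.7894) → reset → x⁺ = (-0.8378), jump to mode 1
Mode 1: flow for 0.6697 to horizon, guard not reached → x = (-2.5532)

1 0.7745 0->1
final: 1 -2.5532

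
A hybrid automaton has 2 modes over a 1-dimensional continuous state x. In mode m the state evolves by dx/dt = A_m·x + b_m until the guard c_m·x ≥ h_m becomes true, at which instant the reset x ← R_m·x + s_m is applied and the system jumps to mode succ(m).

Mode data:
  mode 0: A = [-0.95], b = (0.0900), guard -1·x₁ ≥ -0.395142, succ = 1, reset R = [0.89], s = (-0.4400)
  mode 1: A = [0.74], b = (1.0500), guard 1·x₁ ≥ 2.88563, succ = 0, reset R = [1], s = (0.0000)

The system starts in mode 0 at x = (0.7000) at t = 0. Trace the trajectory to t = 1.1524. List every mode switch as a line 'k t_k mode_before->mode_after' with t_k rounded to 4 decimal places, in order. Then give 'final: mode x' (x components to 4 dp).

1 0.7374 0->1
final: 1 0.3900

Mode 0: guard c·x = -0.3951 hit at Δt = 0.7374 (t = 0.7374), x⁻ = (0.3951) → reset → x⁺ = (-0.0883), jump to mode 1
Mode 1: flow for 0.4150 to horizon, guard not reached → x = (0.3900)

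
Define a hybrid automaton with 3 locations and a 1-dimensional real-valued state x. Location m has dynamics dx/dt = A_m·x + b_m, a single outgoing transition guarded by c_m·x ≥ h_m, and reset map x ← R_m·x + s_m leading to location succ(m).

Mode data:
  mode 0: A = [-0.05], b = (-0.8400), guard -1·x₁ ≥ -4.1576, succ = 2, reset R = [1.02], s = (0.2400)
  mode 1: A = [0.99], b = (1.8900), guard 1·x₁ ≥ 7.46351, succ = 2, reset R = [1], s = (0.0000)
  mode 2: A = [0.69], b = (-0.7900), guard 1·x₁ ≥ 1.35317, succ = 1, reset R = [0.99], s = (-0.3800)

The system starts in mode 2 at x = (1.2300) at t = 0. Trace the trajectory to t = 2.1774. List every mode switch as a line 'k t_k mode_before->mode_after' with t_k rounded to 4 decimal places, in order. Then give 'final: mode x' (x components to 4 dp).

Mode 2: guard c·x = 1.3532 hit at Δt = 1.2974 (t = 1.2974), x⁻ = (1.3532) → reset → x⁺ = (0.9596), jump to mode 1
Mode 1: flow for 0.8800 to horizon, guard not reached → x = (4.9466)

1 1.2974 2->1
final: 1 4.9466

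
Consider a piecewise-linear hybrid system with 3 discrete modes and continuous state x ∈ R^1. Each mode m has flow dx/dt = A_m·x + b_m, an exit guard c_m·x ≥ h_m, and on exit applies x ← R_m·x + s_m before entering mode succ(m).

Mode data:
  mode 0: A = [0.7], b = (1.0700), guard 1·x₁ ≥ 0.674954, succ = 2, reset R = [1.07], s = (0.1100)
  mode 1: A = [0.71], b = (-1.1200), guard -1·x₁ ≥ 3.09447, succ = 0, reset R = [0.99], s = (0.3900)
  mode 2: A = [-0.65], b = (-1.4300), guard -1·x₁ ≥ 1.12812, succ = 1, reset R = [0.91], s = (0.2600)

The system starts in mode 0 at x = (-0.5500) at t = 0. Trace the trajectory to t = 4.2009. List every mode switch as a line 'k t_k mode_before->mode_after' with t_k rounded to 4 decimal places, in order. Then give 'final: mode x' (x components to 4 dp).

1 1.1596 0->2
2 2.7594 2->1
3 3.7308 1->0
final: 0 -3.1197

Mode 0: guard c·x = 0.6750 hit at Δt = 1.1596 (t = 1.1596), x⁻ = (0.6750) → reset → x⁺ = (0.8322), jump to mode 2
Mode 2: guard c·x = 1.1281 hit at Δt = 1.5998 (t = 2.7594), x⁻ = (-1.1281) → reset → x⁺ = (-0.7666), jump to mode 1
Mode 1: guard c·x = 3.0945 hit at Δt = 0.9714 (t = 3.7308), x⁻ = (-3.0945) → reset → x⁺ = (-2.6735), jump to mode 0
Mode 0: flow for 0.4701 to horizon, guard not reached → x = (-3.1197)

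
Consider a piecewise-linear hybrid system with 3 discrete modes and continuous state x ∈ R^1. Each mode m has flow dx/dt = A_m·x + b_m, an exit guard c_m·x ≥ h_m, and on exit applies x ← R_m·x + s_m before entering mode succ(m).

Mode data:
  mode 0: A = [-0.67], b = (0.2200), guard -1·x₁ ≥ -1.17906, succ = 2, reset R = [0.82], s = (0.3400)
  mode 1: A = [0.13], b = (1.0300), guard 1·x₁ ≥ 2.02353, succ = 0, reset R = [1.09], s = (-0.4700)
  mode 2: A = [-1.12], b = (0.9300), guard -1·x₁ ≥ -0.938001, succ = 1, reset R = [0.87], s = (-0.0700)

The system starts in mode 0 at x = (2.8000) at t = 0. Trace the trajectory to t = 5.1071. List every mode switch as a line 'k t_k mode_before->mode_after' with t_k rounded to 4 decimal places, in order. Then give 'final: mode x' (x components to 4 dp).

Mode 0: guard c·x = -1.1791 hit at Δt = 1.5919 (t = 1.5919), x⁻ = (1.1791) → reset → x⁺ = (1.3068), jump to mode 2
Mode 2: guard c·x = -0.9380 hit at Δt = 1.3282 (t = 2.9201), x⁻ = (0.9380) → reset → x⁺ = (0.7461), jump to mode 1
Mode 1: guard c·x = 2.0235 hit at Δt = 1.0574 (t = 3.9775), x⁻ = (2.0235) → reset → x⁺ = (1.7356), jump to mode 0
Mode 0: guard c·x = -1.1791 hit at Δt = 0.7513 (t = 4.7288), x⁻ = (1.1791) → reset → x⁺ = (1.3068), jump to mode 2
Mode 2: flow for 0.3783 to horizon, guard not reached → x = (1.1423)

1 1.5919 0->2
2 2.9201 2->1
3 3.9775 1->0
4 4.7288 0->2
final: 2 1.1423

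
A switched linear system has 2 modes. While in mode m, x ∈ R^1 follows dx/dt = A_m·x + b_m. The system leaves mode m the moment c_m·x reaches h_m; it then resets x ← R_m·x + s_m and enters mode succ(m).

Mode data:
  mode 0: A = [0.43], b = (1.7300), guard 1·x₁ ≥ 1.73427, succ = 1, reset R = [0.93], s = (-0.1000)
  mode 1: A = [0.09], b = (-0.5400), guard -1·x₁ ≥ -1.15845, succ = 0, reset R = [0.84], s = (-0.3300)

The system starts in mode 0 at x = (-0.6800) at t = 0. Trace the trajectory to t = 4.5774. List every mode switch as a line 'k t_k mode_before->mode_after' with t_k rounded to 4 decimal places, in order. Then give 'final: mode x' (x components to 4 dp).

1 1.2641 0->1
2 2.1088 1->0
3 2.5975 0->1
4 3.4421 1->0
5 3.9308 0->1
final: 1 1.2440

Mode 0: guard c·x = 1.7343 hit at Δt = 1.2641 (t = 1.2641), x⁻ = (1.7343) → reset → x⁺ = (1.5129), jump to mode 1
Mode 1: guard c·x = -1.1584 hit at Δt = 0.8447 (t = 2.1088), x⁻ = (1.1585) → reset → x⁺ = (0.6431), jump to mode 0
Mode 0: guard c·x = 1.7343 hit at Δt = 0.4887 (t = 2.5975), x⁻ = (1.7343) → reset → x⁺ = (1.5129), jump to mode 1
Mode 1: guard c·x = -1.1584 hit at Δt = 0.8447 (t = 3.4421), x⁻ = (1.1585) → reset → x⁺ = (0.6431), jump to mode 0
Mode 0: guard c·x = 1.7343 hit at Δt = 0.4887 (t = 3.9308), x⁻ = (1.7343) → reset → x⁺ = (1.5129), jump to mode 1
Mode 1: flow for 0.6466 to horizon, guard not reached → x = (1.2440)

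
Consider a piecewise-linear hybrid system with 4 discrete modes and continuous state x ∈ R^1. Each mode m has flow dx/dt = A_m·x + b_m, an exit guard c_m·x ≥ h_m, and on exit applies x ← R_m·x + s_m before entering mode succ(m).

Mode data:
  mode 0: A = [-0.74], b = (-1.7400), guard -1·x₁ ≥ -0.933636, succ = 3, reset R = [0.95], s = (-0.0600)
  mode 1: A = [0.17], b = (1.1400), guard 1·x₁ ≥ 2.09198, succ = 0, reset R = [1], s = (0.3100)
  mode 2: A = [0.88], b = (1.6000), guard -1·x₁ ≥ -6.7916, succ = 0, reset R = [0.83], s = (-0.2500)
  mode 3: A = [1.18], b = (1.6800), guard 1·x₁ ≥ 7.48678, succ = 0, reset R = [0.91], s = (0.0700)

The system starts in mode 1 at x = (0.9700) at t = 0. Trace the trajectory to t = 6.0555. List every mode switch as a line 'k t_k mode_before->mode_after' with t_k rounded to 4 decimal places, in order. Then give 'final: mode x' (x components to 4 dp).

Mode 1: guard c·x = 2.0920 hit at Δt = 0.8025 (t = 0.8025), x⁻ = (2.0920) → reset → x⁺ = (2.4020), jump to mode 0
Mode 0: guard c·x = -0.9336 hit at Δt = 0.4993 (t = 1.3018), x⁻ = (0.9336) → reset → x⁺ = (0.8270), jump to mode 3
Mode 3: guard c·x = 7.4868 hit at Δt = 1.1661 (t = 2.4679), x⁻ = (7.4868) → reset → x⁺ = (6.8830), jump to mode 0
Mode 0: guard c·x = -0.9336 hit at Δt = 1.3967 (t = 3.8646), x⁻ = (0.9336) → reset → x⁺ = (0.8270), jump to mode 3
Mode 3: guard c·x = 7.4868 hit at Δt = 1.1661 (t = 5.0307), x⁻ = (7.4868) → reset → x⁺ = (6.8830), jump to mode 0
Mode 0: flow for 1.0248 to horizon, guard not reached → x = (1.9744)

1 0.8025 1->0
2 1.3018 0->3
3 2.4679 3->0
4 3.8646 0->3
5 5.0307 3->0
final: 0 1.9744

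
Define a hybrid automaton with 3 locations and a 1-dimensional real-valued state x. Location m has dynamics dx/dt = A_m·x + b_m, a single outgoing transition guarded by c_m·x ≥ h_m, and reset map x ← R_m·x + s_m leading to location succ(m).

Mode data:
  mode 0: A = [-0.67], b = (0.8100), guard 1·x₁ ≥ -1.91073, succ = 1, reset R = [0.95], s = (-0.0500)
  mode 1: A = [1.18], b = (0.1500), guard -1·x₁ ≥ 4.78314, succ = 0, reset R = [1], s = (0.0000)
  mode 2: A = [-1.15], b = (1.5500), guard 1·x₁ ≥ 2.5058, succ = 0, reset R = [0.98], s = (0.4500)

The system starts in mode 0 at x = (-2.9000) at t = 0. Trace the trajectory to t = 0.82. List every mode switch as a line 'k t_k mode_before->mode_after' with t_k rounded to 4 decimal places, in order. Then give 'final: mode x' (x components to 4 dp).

Mode 0: guard c·x = -1.9107 hit at Δt = 0.4111 (t = 0.4111), x⁻ = (-1.9107) → reset → x⁺ = (-1.8652), jump to mode 1
Mode 1: flow for 0.4089 to horizon, guard not reached → x = (-2.9430)

1 0.4111 0->1
final: 1 -2.9430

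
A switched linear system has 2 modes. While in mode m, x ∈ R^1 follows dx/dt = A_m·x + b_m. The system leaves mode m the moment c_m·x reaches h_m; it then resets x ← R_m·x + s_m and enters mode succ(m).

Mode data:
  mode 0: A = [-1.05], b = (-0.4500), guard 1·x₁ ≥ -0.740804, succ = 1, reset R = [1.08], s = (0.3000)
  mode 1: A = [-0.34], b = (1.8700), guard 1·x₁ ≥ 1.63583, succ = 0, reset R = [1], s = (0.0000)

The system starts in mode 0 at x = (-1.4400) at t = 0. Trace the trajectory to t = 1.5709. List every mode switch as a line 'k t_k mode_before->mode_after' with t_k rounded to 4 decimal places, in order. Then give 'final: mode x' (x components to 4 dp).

Mode 0: guard c·x = -0.7408 hit at Δt = 1.1194 (t = 1.1194), x⁻ = (-0.7408) → reset → x⁺ = (-0.5001), jump to mode 1
Mode 1: flow for 0.4515 to horizon, guard not reached → x = (0.3538)

1 1.1194 0->1
final: 1 0.3538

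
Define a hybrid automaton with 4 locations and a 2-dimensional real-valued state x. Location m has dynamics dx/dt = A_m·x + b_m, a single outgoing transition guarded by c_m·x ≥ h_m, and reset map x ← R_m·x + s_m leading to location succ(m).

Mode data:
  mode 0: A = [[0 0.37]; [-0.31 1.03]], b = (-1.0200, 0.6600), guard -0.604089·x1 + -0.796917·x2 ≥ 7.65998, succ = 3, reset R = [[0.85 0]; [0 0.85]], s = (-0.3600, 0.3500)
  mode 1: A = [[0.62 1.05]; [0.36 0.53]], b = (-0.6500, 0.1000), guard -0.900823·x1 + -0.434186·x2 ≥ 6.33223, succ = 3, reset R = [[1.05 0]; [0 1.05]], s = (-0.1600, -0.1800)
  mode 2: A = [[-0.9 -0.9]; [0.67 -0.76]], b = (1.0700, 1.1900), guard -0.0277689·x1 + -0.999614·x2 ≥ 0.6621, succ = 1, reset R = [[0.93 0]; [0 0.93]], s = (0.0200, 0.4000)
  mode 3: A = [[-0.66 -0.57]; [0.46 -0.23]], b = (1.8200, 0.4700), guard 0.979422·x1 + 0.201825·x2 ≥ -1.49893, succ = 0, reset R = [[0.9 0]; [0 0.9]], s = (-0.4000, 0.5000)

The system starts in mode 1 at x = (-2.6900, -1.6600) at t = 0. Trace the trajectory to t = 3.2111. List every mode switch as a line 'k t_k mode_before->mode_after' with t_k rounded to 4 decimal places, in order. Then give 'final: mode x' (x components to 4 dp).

Mode 1: guard c·x = 6.3322 hit at Δt = 0.5272 (t = 0.5272), x⁻ = (-5.5858, -2.9951) → reset → x⁺ = (-6.0250, -3.3249), jump to mode 3
Mode 3: guard c·x = -1.4989 hit at Δt = 0.8752 (t = 1.4024), x⁻ = (-0.8150, -3.4721) → reset → x⁺ = (-1.1335, -2.6249), jump to mode 0
Mode 0: guard c·x = 7.6600 hit at Δt = 1.2957 (t = 2.6981), x⁻ = (-4.4440, -6.2433) → reset → x⁺ = (-4.1374, -4.9568), jump to mode 3
Mode 3: flow for 0.5130 to horizon, guard not reached → x = (-0.9443, -4.7149)

1 0.5272 1->3
2 1.4024 3->0
3 2.6981 0->3
final: 3 -0.9443 -4.7149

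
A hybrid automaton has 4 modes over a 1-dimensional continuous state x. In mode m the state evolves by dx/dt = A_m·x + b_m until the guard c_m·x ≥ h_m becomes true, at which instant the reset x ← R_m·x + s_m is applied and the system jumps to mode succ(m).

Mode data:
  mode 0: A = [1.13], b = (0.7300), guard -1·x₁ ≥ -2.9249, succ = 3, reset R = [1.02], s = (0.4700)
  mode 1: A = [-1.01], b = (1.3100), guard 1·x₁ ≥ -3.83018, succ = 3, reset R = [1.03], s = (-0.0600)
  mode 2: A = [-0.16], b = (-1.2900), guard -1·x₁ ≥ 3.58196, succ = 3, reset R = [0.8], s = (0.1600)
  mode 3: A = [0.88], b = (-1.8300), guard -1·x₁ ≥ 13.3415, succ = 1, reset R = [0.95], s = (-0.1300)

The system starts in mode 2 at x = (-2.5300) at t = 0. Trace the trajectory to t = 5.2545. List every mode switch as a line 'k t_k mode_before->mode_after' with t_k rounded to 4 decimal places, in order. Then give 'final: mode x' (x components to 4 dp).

Mode 2: guard c·x = 3.5820 hit at Δt = 1.3181 (t = 1.3181), x⁻ = (-3.5820) → reset → x⁺ = (-2.7056), jump to mode 3
Mode 3: guard c·x = 13.3415 hit at Δt = 1.3298 (t = 2.6479), x⁻ = (-13.3415) → reset → x⁺ = (-12.8044), jump to mode 1
Mode 1: guard c·x = -3.8302 hit at Δt = 1.0017 (t = 3.6496), x⁻ = (-3.8302) → reset → x⁺ = (-4.0051), jump to mode 3
Mode 3: guard c·x = 13.3415 hit at Δt = 1.0568 (t = 4.7064), x⁻ = (-13.3415) → reset → x⁺ = (-12.8044), jump to mode 1
Mode 1: flow for 0.5481 to horizon, guard not reached → x = (-6.8096)

1 1.3181 2->3
2 2.6479 3->1
3 3.6496 1->3
4 4.7064 3->1
final: 1 -6.8096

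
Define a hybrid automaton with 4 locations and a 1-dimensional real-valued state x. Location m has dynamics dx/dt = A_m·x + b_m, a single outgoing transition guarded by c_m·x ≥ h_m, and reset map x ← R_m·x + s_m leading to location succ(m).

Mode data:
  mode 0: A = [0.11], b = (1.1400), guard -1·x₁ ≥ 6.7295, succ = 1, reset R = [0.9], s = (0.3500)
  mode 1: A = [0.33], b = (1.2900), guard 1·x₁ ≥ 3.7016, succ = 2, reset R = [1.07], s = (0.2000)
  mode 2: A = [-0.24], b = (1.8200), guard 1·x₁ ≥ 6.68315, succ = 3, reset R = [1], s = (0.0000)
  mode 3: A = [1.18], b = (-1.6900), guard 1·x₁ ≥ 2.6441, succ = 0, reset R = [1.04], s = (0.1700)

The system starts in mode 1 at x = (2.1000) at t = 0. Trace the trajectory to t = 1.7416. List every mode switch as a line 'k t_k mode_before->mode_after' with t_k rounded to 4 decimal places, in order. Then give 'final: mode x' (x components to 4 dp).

1 0.7160 1->2
final: 2 4.9075

Mode 1: guard c·x = 3.7016 hit at Δt = 0.7160 (t = 0.7160), x⁻ = (3.7016) → reset → x⁺ = (4.1607), jump to mode 2
Mode 2: flow for 1.0256 to horizon, guard not reached → x = (4.9075)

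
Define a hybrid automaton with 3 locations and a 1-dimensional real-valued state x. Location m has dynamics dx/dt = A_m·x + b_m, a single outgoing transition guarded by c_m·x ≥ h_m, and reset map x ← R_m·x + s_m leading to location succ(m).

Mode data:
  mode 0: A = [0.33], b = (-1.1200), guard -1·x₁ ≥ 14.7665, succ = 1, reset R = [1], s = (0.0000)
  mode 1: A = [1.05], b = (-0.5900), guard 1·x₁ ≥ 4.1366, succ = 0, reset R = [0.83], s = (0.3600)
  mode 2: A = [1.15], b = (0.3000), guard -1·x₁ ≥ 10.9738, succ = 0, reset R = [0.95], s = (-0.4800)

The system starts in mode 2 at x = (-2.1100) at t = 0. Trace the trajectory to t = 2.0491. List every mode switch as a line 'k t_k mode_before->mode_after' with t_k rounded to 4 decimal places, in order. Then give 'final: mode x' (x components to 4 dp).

Mode 2: guard c·x = 10.9738 hit at Δt = 1.5276 (t = 1.5276), x⁻ = (-10.9738) → reset → x⁺ = (-10.9051), jump to mode 0
Mode 0: flow for 0.5215 to horizon, guard not reached → x = (-13.5904)

1 1.5276 2->0
final: 0 -13.5904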